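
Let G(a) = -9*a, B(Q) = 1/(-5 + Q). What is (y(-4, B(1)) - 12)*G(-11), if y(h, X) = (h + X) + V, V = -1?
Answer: -6831/4 ≈ -1707.8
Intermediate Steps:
y(h, X) = -1 + X + h (y(h, X) = (h + X) - 1 = (X + h) - 1 = -1 + X + h)
(y(-4, B(1)) - 12)*G(-11) = ((-1 + 1/(-5 + 1) - 4) - 12)*(-9*(-11)) = ((-1 + 1/(-4) - 4) - 12)*99 = ((-1 - ¼ - 4) - 12)*99 = (-21/4 - 12)*99 = -69/4*99 = -6831/4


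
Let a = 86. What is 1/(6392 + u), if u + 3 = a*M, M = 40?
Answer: 1/9829 ≈ 0.00010174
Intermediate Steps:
u = 3437 (u = -3 + 86*40 = -3 + 3440 = 3437)
1/(6392 + u) = 1/(6392 + 3437) = 1/9829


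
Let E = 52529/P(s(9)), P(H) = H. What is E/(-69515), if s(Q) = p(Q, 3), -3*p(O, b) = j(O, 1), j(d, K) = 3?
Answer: 52529/69515 ≈ 0.75565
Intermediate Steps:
p(O, b) = -1 (p(O, b) = -⅓*3 = -1)
s(Q) = -1
E = -52529 (E = 52529/(-1) = 52529*(-1) = -52529)
E/(-69515) = -52529/(-69515) = -52529*(-1/69515) = 52529/69515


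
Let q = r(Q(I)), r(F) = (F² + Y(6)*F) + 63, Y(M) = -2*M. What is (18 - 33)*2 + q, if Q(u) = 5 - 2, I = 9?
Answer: 6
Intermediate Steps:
Q(u) = 3
r(F) = 63 + F² - 12*F (r(F) = (F² + (-2*6)*F) + 63 = (F² - 12*F) + 63 = 63 + F² - 12*F)
q = 36 (q = 63 + 3² - 12*3 = 63 + 9 - 36 = 36)
(18 - 33)*2 + q = (18 - 33)*2 + 36 = -15*2 + 36 = -30 + 36 = 6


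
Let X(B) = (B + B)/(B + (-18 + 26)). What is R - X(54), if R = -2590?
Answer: -80344/31 ≈ -2591.7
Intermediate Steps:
X(B) = 2*B/(8 + B) (X(B) = (2*B)/(B + 8) = (2*B)/(8 + B) = 2*B/(8 + B))
R - X(54) = -2590 - 2*54/(8 + 54) = -2590 - 2*54/62 = -2590 - 1*54/31 = -2590 - 54/31 = -80344/31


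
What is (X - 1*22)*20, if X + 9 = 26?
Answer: -100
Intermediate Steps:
X = 17 (X = -9 + 26 = 17)
(X - 1*22)*20 = (17 - 1*22)*20 = (17 - 22)*20 = -5*20 = -100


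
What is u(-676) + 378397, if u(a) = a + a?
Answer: 377045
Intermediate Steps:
u(a) = 2*a
u(-676) + 378397 = 2*(-676) + 378397 = -1352 + 378397 = 377045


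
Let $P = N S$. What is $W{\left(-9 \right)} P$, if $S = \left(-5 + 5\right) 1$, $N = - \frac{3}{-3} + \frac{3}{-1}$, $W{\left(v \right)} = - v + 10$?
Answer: $0$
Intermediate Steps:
$W{\left(v \right)} = 10 - v$
$N = -2$ ($N = \left(-3\right) \left(- \frac{1}{3}\right) + 3 \left(-1\right) = 1 - 3 = -2$)
$S = 0$ ($S = 0 \cdot 1 = 0$)
$P = 0$ ($P = \left(-2\right) 0 = 0$)
$W{\left(-9 \right)} P = \left(10 - -9\right) 0 = \left(10 + 9\right) 0 = 19 \cdot 0 = 0$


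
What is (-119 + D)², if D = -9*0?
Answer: 14161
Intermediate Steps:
D = 0
(-119 + D)² = (-119 + 0)² = (-119)² = 14161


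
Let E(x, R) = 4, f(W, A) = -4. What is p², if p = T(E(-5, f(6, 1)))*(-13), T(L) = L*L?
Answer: 43264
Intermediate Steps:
T(L) = L²
p = -208 (p = 4²*(-13) = 16*(-13) = -208)
p² = (-208)² = 43264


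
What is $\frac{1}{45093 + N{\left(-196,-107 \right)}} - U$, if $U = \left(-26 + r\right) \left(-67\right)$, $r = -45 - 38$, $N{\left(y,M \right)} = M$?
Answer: $- \frac{328532757}{44986} \approx -7303.0$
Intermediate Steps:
$r = -83$ ($r = -45 - 38 = -83$)
$U = 7303$ ($U = \left(-26 - 83\right) \left(-67\right) = \left(-109\right) \left(-67\right) = 7303$)
$\frac{1}{45093 + N{\left(-196,-107 \right)}} - U = \frac{1}{45093 - 107} - 7303 = \frac{1}{44986} - 7303 = - \frac{328532757}{44986}$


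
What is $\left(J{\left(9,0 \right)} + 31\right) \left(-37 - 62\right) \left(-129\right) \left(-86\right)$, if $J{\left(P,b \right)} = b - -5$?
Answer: $-39539016$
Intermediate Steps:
$J{\left(P,b \right)} = 5 + b$ ($J{\left(P,b \right)} = b + 5 = 5 + b$)
$\left(J{\left(9,0 \right)} + 31\right) \left(-37 - 62\right) \left(-129\right) \left(-86\right) = \left(\left(5 + 0\right) + 31\right) \left(-37 - 62\right) \left(-129\right) \left(-86\right) = \left(5 + 31\right) \left(-99\right) \left(-129\right) \left(-86\right) = 36 \left(-99\right) \left(-129\right) \left(-86\right) = \left(-3564\right) \left(-129\right) \left(-86\right) = 459756 \left(-86\right) = -39539016$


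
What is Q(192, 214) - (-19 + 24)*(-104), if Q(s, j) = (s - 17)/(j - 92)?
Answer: 63615/122 ≈ 521.43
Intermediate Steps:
Q(s, j) = (-17 + s)/(-92 + j)
Q(192, 214) - (-19 + 24)*(-104) = (-17 + 192)/(-92 + 214) - (-19 + 24)*(-104) = 175/122 - 5*(-104) = (1/122)*175 - 1*(-520) = 175/122 + 520 = 63615/122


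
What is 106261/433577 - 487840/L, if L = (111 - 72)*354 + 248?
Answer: -105011405793/3046745579 ≈ -34.467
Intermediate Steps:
L = 14054 (L = 39*354 + 248 = 13806 + 248 = 14054)
106261/433577 - 487840/L = 106261/433577 - 487840/14054 = 106261*(1/433577) - 487840*1/14054 = 106261/433577 - 243920/7027 = -105011405793/3046745579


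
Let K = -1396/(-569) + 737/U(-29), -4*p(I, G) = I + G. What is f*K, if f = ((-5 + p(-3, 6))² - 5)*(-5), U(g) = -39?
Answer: 819220705/355056 ≈ 2307.3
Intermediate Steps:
p(I, G) = -G/4 - I/4 (p(I, G) = -(I + G)/4 = -(G + I)/4 = -G/4 - I/4)
f = -2245/16 (f = ((-5 + (-¼*6 - ¼*(-3)))² - 5)*(-5) = ((-5 + (-3/2 + ¾))² - 5)*(-5) = ((-5 - ¾)² - 5)*(-5) = ((-23/4)² - 5)*(-5) = (529/16 - 5)*(-5) = (449/16)*(-5) = -2245/16 ≈ -140.31)
K = -364909/22191 (K = -1396/(-569) + 737/(-39) = -1396*(-1/569) + 737*(-1/39) = 1396/569 - 737/39 = -364909/22191 ≈ -16.444)
f*K = -2245/16*(-364909/22191) = 819220705/355056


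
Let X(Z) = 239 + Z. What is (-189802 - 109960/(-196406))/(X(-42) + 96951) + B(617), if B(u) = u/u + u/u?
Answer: 220689631/4770112522 ≈ 0.046265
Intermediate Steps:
B(u) = 2 (B(u) = 1 + 1 = 2)
(-189802 - 109960/(-196406))/(X(-42) + 96951) + B(617) = (-189802 - 109960/(-196406))/((239 - 42) + 96951) + 2 = (-189802 - 109960*(-1/196406))/(197 + 96951) + 2 = (-189802 + 54980/98203)/97148 + 2 = -18639070826/98203*1/97148 + 2 = -9319535413/4770112522 + 2 = 220689631/4770112522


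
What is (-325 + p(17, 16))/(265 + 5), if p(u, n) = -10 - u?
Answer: -176/135 ≈ -1.3037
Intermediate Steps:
(-325 + p(17, 16))/(265 + 5) = (-325 + (-10 - 1*17))/(265 + 5) = (-325 + (-10 - 17))/270 = (-325 - 27)*(1/270) = -352*1/270 = -176/135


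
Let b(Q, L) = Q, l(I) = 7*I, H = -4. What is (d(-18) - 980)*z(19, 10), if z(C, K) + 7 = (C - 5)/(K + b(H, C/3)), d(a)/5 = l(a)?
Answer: 22540/3 ≈ 7513.3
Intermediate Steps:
d(a) = 35*a (d(a) = 5*(7*a) = 35*a)
z(C, K) = -7 + (-5 + C)/(-4 + K) (z(C, K) = -7 + (C - 5)/(K - 4) = -7 + (-5 + C)/(-4 + K))
(d(-18) - 980)*z(19, 10) = (35*(-18) - 980)*((23 + 19 - 7*10)/(-4 + 10)) = (-630 - 980)*((23 + 19 - 70)/6) = -805*(-28)/3 = -1610*(-14/3) = 22540/3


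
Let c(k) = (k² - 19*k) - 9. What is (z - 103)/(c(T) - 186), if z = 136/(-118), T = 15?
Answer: 1229/3009 ≈ 0.40844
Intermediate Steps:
z = -68/59 (z = 136*(-1/118) = -68/59 ≈ -1.1525)
c(k) = -9 + k² - 19*k
(z - 103)/(c(T) - 186) = (-68/59 - 103)/((-9 + 15² - 19*15) - 186) = -6145/(59*((-9 + 225 - 285) - 186)) = -6145/(59*(-69 - 186)) = -6145/59/(-255) = -6145/59*(-1/255) = 1229/3009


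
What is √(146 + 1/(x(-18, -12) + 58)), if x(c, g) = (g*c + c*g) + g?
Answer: √33359142/478 ≈ 12.083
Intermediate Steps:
x(c, g) = g + 2*c*g (x(c, g) = (c*g + c*g) + g = 2*c*g + g = g + 2*c*g)
√(146 + 1/(x(-18, -12) + 58)) = √(146 + 1/(-12*(1 + 2*(-18)) + 58)) = √(146 + 1/(-12*(1 - 36) + 58)) = √(146 + 1/(-12*(-35) + 58)) = √(146 + 1/(420 + 58)) = √(146 + 1/478) = √(69789/478) = √33359142/478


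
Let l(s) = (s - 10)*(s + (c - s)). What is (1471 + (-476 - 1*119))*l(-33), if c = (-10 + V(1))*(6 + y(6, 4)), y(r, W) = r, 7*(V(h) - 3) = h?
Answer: 21696768/7 ≈ 3.0995e+6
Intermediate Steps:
V(h) = 3 + h/7
c = -576/7 (c = (-10 + (3 + (⅐)*1))*(6 + 6) = (-10 + (3 + ⅐))*12 = (-10 + 22/7)*12 = -48/7*12 = -576/7 ≈ -82.286)
l(s) = 5760/7 - 576*s/7 (l(s) = (s - 10)*(s + (-576/7 - s)) = (-10 + s)*(-576/7) = 5760/7 - 576*s/7)
(1471 + (-476 - 1*119))*l(-33) = (1471 + (-476 - 1*119))*(5760/7 - 576/7*(-33)) = (1471 + (-476 - 119))*(5760/7 + 19008/7) = (1471 - 595)*(24768/7) = 876*(24768/7) = 21696768/7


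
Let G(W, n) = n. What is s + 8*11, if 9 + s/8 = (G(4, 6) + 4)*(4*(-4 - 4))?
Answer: -2544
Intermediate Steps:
s = -2632 (s = -72 + 8*((6 + 4)*(4*(-4 - 4))) = -72 + 8*(10*(4*(-8))) = -72 + 8*(10*(-32)) = -72 + 8*(-320) = -72 - 2560 = -2632)
s + 8*11 = -2632 + 8*11 = -2632 + 88 = -2544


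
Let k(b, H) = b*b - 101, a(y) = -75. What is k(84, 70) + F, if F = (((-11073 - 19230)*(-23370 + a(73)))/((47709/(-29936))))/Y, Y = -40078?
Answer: 213374515185/11802971 ≈ 18078.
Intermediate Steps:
k(b, H) = -101 + b² (k(b, H) = b² - 101 = -101 + b²)
F = 131284851880/11802971 (F = (((-11073 - 19230)*(-23370 - 75))/((47709/(-29936))))/(-40078) = ((-30303*(-23445))/((47709*(-1/29936))))*(-1/40078) = (710453835/(-47709/29936))*(-1/40078) = (710453835*(-29936/47709))*(-1/40078) = -262569703760/589*(-1/40078) = 131284851880/11802971 ≈ 11123.)
k(84, 70) + F = (-101 + 84²) + 131284851880/11802971 = (-101 + 7056) + 131284851880/11802971 = 6955 + 131284851880/11802971 = 213374515185/11802971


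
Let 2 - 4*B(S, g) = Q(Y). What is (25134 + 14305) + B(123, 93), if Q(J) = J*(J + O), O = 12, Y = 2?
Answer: 78865/2 ≈ 39433.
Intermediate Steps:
Q(J) = J*(12 + J) (Q(J) = J*(J + 12) = J*(12 + J))
B(S, g) = -13/2 (B(S, g) = 1/2 - (12 + 2)/2 = 1/2 - 14/2 = 1/2 - 1/4*28 = 1/2 - 7 = -13/2)
(25134 + 14305) + B(123, 93) = (25134 + 14305) - 13/2 = 39439 - 13/2 = 78865/2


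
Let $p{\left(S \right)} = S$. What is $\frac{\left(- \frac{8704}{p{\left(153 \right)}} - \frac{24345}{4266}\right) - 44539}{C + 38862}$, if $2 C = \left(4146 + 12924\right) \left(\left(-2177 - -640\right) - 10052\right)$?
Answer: $\frac{1039729}{2304881406} \approx 0.0004511$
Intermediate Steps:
$C = -98912115$ ($C = \frac{\left(4146 + 12924\right) \left(\left(-2177 - -640\right) - 10052\right)}{2} = \frac{17070 \left(\left(-2177 + 640\right) - 10052\right)}{2} = \frac{17070 \left(-1537 - 10052\right)}{2} = \frac{17070 \left(-11589\right)}{2} = \frac{1}{2} \left(-197824230\right) = -98912115$)
$\frac{\left(- \frac{8704}{p{\left(153 \right)}} - \frac{24345}{4266}\right) - 44539}{C + 38862} = \frac{\left(- \frac{8704}{153} - \frac{24345}{4266}\right) - 44539}{-98912115 + 38862} = \frac{\left(\left(-8704\right) \frac{1}{153} - \frac{2705}{474}\right) - 44539}{-98873253} = \left(\left(- \frac{512}{9} - \frac{2705}{474}\right) - 44539\right) \left(- \frac{1}{98873253}\right) = \left(- \frac{89011}{1422} - 44539\right) \left(- \frac{1}{98873253}\right) = \left(- \frac{63423469}{1422}\right) \left(- \frac{1}{98873253}\right) = \frac{1039729}{2304881406}$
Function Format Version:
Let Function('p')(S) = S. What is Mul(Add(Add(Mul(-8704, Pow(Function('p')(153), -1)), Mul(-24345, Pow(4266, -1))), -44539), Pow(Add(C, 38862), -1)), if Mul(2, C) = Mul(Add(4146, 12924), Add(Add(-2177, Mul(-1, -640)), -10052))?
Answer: Rational(1039729, 2304881406) ≈ 0.00045110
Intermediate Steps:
C = -98912115 (C = Mul(Rational(1, 2), Mul(Add(4146, 12924), Add(Add(-2177, Mul(-1, -640)), -10052))) = Mul(Rational(1, 2), Mul(17070, Add(Add(-2177, 640), -10052))) = Mul(Rational(1, 2), Mul(17070, Add(-1537, -10052))) = Mul(Rational(1, 2), Mul(17070, -11589)) = Mul(Rational(1, 2), -197824230) = -98912115)
Mul(Add(Add(Mul(-8704, Pow(Function('p')(153), -1)), Mul(-24345, Pow(4266, -1))), -44539), Pow(Add(C, 38862), -1)) = Mul(Add(Add(Mul(-8704, Pow(153, -1)), Mul(-24345, Pow(4266, -1))), -44539), Pow(Add(-98912115, 38862), -1)) = Mul(Add(Add(Mul(-8704, Rational(1, 153)), Mul(-24345, Rational(1, 4266))), -44539), Pow(-98873253, -1)) = Mul(Add(Add(Rational(-512, 9), Rational(-2705, 474)), -44539), Rational(-1, 98873253)) = Mul(Add(Rational(-89011, 1422), -44539), Rational(-1, 98873253)) = Mul(Rational(-63423469, 1422), Rational(-1, 98873253)) = Rational(1039729, 2304881406)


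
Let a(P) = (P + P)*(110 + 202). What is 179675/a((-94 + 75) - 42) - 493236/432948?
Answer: -8047038917/1373311056 ≈ -5.8596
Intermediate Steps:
a(P) = 624*P (a(P) = (2*P)*312 = 624*P)
179675/a((-94 + 75) - 42) - 493236/432948 = 179675/((624*((-94 + 75) - 42))) - 493236/432948 = 179675/((624*(-19 - 42))) - 493236*1/432948 = 179675/((624*(-61))) - 41103/36079 = 179675/(-38064) - 41103/36079 = 179675*(-1/38064) - 41103/36079 = -179675/38064 - 41103/36079 = -8047038917/1373311056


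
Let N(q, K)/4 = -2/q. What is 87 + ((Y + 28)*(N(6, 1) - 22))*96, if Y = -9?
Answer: -42473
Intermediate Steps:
N(q, K) = -8/q (N(q, K) = 4*(-2/q) = -8/q)
87 + ((Y + 28)*(N(6, 1) - 22))*96 = 87 + ((-9 + 28)*(-8/6 - 22))*96 = 87 + (19*(-8*1/6 - 22))*96 = 87 + (19*(-4/3 - 22))*96 = 87 + (19*(-70/3))*96 = 87 - 1330/3*96 = 87 - 42560 = -42473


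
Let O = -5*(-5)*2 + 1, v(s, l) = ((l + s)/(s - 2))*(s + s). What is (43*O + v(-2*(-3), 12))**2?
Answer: 5049009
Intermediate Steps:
v(s, l) = 2*s*(l + s)/(-2 + s) (v(s, l) = ((l + s)/(-2 + s))*(2*s) = 2*s*(l + s)/(-2 + s))
O = 51 (O = 25*2 + 1 = 50 + 1 = 51)
(43*O + v(-2*(-3), 12))**2 = (43*51 + 2*(-2*(-3))*(12 - 2*(-3))/(-2 - 2*(-3)))**2 = (2193 + 2*6*(12 + 6)/(-2 + 6))**2 = (2193 + 2*6*18/4)**2 = (2193 + 2*6*(1/4)*18)**2 = (2193 + 54)**2 = 2247**2 = 5049009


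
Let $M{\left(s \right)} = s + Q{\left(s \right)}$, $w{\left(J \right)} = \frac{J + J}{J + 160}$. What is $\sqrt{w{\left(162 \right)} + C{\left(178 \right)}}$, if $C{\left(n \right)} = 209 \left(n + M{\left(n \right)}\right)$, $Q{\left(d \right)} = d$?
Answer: $\frac{2 \sqrt{723241302}}{161} \approx 334.08$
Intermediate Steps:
$w{\left(J \right)} = \frac{2 J}{160 + J}$
$M{\left(s \right)} = 2 s$ ($M{\left(s \right)} = s + s = 2 s$)
$C{\left(n \right)} = 627 n$ ($C{\left(n \right)} = 209 \left(n + 2 n\right) = 209 \cdot 3 n = 627 n$)
$\sqrt{w{\left(162 \right)} + C{\left(178 \right)}} = \sqrt{2 \cdot 162 \frac{1}{160 + 162} + 627 \cdot 178} = \sqrt{2 \cdot 162 \cdot \frac{1}{322} + 111606} = \sqrt{\frac{162}{161} + 111606} = \sqrt{\frac{17968728}{161}} = \frac{2 \sqrt{723241302}}{161}$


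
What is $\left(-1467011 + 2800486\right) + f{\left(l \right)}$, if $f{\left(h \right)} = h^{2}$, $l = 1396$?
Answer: $3282291$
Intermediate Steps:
$\left(-1467011 + 2800486\right) + f{\left(l \right)} = \left(-1467011 + 2800486\right) + 1396^{2} = 1333475 + 1948816 = 3282291$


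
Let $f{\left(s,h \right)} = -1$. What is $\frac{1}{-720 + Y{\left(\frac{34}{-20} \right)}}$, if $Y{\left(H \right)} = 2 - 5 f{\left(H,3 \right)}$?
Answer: $- \frac{1}{713} \approx -0.0014025$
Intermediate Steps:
$Y{\left(H \right)} = 7$ ($Y{\left(H \right)} = 2 - -5 = 2 + 5 = 7$)
$\frac{1}{-720 + Y{\left(\frac{34}{-20} \right)}} = \frac{1}{-720 + 7} = \frac{1}{-713} = - \frac{1}{713}$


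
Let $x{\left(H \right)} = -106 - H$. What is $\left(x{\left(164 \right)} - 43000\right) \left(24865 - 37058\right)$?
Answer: $527591110$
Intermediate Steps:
$\left(x{\left(164 \right)} - 43000\right) \left(24865 - 37058\right) = \left(\left(-106 - 164\right) - 43000\right) \left(24865 - 37058\right) = \left(\left(-106 - 164\right) - 43000\right) \left(-12193\right) = \left(-270 - 43000\right) \left(-12193\right) = \left(-43270\right) \left(-12193\right) = 527591110$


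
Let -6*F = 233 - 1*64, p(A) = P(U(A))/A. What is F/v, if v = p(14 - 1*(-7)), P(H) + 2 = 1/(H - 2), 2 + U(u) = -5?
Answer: 10647/38 ≈ 280.18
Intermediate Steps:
U(u) = -7 (U(u) = -2 - 5 = -7)
P(H) = -2 + 1/(-2 + H) (P(H) = -2 + 1/(H - 2) = -2 + 1/(-2 + H))
p(A) = -19/(9*A) (p(A) = ((5 - 2*(-7))/(-2 - 7))/A = ((5 + 14)/(-9))/A = (-⅑*19)/A = -19/(9*A))
v = -19/189 (v = -19/(9*(14 - 1*(-7))) = -19/(9*(14 + 7)) = -19/9/21 = -19/9*1/21 = -19/189 ≈ -0.10053)
F = -169/6 (F = -(233 - 1*64)/6 = -(233 - 64)/6 = -⅙*169 = -169/6 ≈ -28.167)
F/v = -169/(6*(-19/189)) = -169/6*(-189/19) = 10647/38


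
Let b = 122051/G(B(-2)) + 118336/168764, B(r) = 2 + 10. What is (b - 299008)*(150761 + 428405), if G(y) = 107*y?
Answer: -4689230811541667965/27086622 ≈ -1.7312e+11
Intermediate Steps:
B(r) = 12
b = 5187439597/54173244 (b = 122051/((107*12)) + 118336/168764 = 122051/1284 + 118336*(1/168764) = 122051*(1/1284) + 29584/42191 = 122051/1284 + 29584/42191 = 5187439597/54173244 ≈ 95.756)
(b - 299008)*(150761 + 428405) = (5187439597/54173244 - 299008)*(150761 + 428405) = -16193045902355/54173244*579166 = -4689230811541667965/27086622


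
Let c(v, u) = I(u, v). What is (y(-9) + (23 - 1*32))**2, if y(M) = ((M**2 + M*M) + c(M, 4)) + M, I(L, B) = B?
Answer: 18225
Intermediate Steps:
c(v, u) = v
y(M) = 2*M + 2*M**2 (y(M) = ((M**2 + M*M) + M) + M = ((M**2 + M**2) + M) + M = (2*M**2 + M) + M = (M + 2*M**2) + M = 2*M + 2*M**2)
(y(-9) + (23 - 1*32))**2 = (2*(-9)*(1 - 9) + (23 - 1*32))**2 = (2*(-9)*(-8) + (23 - 32))**2 = (144 - 9)**2 = 135**2 = 18225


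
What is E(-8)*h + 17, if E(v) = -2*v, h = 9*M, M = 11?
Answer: 1601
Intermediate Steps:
h = 99 (h = 9*11 = 99)
E(-8)*h + 17 = -2*(-8)*99 + 17 = 16*99 + 17 = 1584 + 17 = 1601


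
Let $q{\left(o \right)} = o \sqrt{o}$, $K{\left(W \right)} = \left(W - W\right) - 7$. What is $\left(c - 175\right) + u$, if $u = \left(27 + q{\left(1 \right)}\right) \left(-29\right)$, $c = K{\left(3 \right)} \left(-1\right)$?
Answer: $-980$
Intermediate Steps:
$K{\left(W \right)} = -7$ ($K{\left(W \right)} = 0 - 7 = -7$)
$q{\left(o \right)} = o^{\frac{3}{2}}$
$c = 7$ ($c = \left(-7\right) \left(-1\right) = 7$)
$u = -812$ ($u = \left(27 + 1^{\frac{3}{2}}\right) \left(-29\right) = \left(27 + 1\right) \left(-29\right) = 28 \left(-29\right) = -812$)
$\left(c - 175\right) + u = \left(7 - 175\right) - 812 = -168 - 812 = -980$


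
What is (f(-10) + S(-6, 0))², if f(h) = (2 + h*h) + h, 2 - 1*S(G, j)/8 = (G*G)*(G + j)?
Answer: 3370896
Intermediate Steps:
S(G, j) = 16 - 8*G²*(G + j) (S(G, j) = 16 - 8*G*G*(G + j) = 16 - 8*G²*(G + j))
f(h) = 2 + h + h² (f(h) = (2 + h²) + h = 2 + h + h²)
(f(-10) + S(-6, 0))² = ((2 - 10 + (-10)²) + (16 - 8*(-6)³ - 8*0*(-6)²))² = ((2 - 10 + 100) + (16 - 8*(-216) - 8*0*36))² = (92 + (16 + 1728 + 0))² = (92 + 1744)² = 1836² = 3370896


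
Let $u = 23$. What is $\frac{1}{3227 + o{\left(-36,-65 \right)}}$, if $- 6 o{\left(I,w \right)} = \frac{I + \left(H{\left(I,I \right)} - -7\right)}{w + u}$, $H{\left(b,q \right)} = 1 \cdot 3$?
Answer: $\frac{126}{406589} \approx 0.0003099$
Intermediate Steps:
$H{\left(b,q \right)} = 3$
$o{\left(I,w \right)} = - \frac{10 + I}{6 \left(23 + w\right)}$ ($o{\left(I,w \right)} = - \frac{\left(I + \left(3 - -7\right)\right) \frac{1}{w + 23}}{6} = - \frac{\left(I + \left(3 + 7\right)\right) \frac{1}{23 + w}}{6} = - \frac{\left(I + 10\right) \frac{1}{23 + w}}{6} = - \frac{\left(10 + I\right) \frac{1}{23 + w}}{6} = - \frac{\frac{1}{23 + w} \left(10 + I\right)}{6} = - \frac{10 + I}{6 \left(23 + w\right)}$)
$\frac{1}{3227 + o{\left(-36,-65 \right)}} = \frac{1}{3227 + \frac{-10 - -36}{6 \left(23 - 65\right)}} = \frac{1}{3227 + \frac{-10 + 36}{6 \left(-42\right)}} = \frac{1}{3227 + \frac{1}{6} \left(- \frac{1}{42}\right) 26} = \frac{1}{3227 - \frac{13}{126}} = \frac{1}{\frac{406589}{126}} = \frac{126}{406589}$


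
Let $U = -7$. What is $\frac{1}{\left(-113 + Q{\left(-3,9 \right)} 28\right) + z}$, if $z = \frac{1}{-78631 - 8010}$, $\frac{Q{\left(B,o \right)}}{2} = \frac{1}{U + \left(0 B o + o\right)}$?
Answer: $- \frac{86641}{7364486} \approx -0.011765$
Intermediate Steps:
$Q{\left(B,o \right)} = \frac{2}{-7 + o}$ ($Q{\left(B,o \right)} = \frac{2}{-7 + \left(0 B o + o\right)} = \frac{2}{-7 + \left(0 o + o\right)} = \frac{2}{-7 + \left(0 + o\right)} = \frac{2}{-7 + o}$)
$z = - \frac{1}{86641}$ ($z = \frac{1}{-86641} = - \frac{1}{86641} \approx -1.1542 \cdot 10^{-5}$)
$\frac{1}{\left(-113 + Q{\left(-3,9 \right)} 28\right) + z} = \frac{1}{\left(-113 + \frac{2}{-7 + 9} \cdot 28\right) - \frac{1}{86641}} = \frac{1}{\left(-113 + \frac{2}{2} \cdot 28\right) - \frac{1}{86641}} = \frac{1}{\left(-113 + 2 \cdot \frac{1}{2} \cdot 28\right) - \frac{1}{86641}} = \frac{1}{\left(-113 + 1 \cdot 28\right) - \frac{1}{86641}} = \frac{1}{\left(-113 + 28\right) - \frac{1}{86641}} = \frac{1}{-85 - \frac{1}{86641}} = \frac{1}{- \frac{7364486}{86641}} = - \frac{86641}{7364486}$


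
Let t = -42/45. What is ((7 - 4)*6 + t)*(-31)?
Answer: -7936/15 ≈ -529.07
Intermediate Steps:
t = -14/15 (t = -42*1/45 = -14/15 ≈ -0.93333)
((7 - 4)*6 + t)*(-31) = ((7 - 4)*6 - 14/15)*(-31) = (3*6 - 14/15)*(-31) = (18 - 14/15)*(-31) = (256/15)*(-31) = -7936/15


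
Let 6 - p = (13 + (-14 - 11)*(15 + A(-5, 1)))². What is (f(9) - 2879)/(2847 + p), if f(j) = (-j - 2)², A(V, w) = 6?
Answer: 2758/259291 ≈ 0.010637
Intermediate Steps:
p = -262138 (p = 6 - (13 + (-14 - 11)*(15 + 6))² = 6 - (13 - 25*21)² = 6 - (13 - 525)² = 6 - 1*(-512)² = 6 - 1*262144 = 6 - 262144 = -262138)
f(j) = (-2 - j)²
(f(9) - 2879)/(2847 + p) = ((2 + 9)² - 2879)/(2847 - 262138) = (11² - 2879)/(-259291) = (121 - 2879)*(-1/259291) = -2758*(-1/259291) = 2758/259291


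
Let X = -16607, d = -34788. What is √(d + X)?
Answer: I*√51395 ≈ 226.7*I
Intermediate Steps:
√(d + X) = √(-34788 - 16607) = √(-51395) = I*√51395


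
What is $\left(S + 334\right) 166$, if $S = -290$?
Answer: $7304$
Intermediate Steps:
$\left(S + 334\right) 166 = \left(-290 + 334\right) 166 = 44 \cdot 166 = 7304$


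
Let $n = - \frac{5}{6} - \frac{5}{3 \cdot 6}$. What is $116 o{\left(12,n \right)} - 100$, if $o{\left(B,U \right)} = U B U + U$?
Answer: $\frac{40220}{27} \approx 1489.6$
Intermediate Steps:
$n = - \frac{10}{9}$ ($n = \left(-5\right) \frac{1}{6} - \frac{5}{18} = - \frac{5}{6} - \frac{5}{18} = - \frac{10}{9} \approx -1.1111$)
$o{\left(B,U \right)} = U + B U^{2}$ ($o{\left(B,U \right)} = B U U + U = B U^{2} + U = U + B U^{2}$)
$116 o{\left(12,n \right)} - 100 = 116 \left(- \frac{10 \left(1 + 12 \left(- \frac{10}{9}\right)\right)}{9}\right) - 100 = 116 \left(- \frac{10 \left(1 - \frac{40}{3}\right)}{9}\right) - 100 = 116 \left(\left(- \frac{10}{9}\right) \left(- \frac{37}{3}\right)\right) - 100 = 116 \cdot \frac{370}{27} - 100 = \frac{42920}{27} - 100 = \frac{40220}{27}$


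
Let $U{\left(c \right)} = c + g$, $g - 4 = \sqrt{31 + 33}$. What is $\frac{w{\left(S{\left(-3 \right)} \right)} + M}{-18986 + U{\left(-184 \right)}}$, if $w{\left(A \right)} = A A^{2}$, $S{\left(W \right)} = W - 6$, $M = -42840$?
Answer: $\frac{141}{62} \approx 2.2742$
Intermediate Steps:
$g = 12$ ($g = 4 + \sqrt{31 + 33} = 4 + \sqrt{64} = 4 + 8 = 12$)
$S{\left(W \right)} = -6 + W$ ($S{\left(W \right)} = W - 6 = -6 + W$)
$U{\left(c \right)} = 12 + c$ ($U{\left(c \right)} = c + 12 = 12 + c$)
$w{\left(A \right)} = A^{3}$
$\frac{w{\left(S{\left(-3 \right)} \right)} + M}{-18986 + U{\left(-184 \right)}} = \frac{\left(-6 - 3\right)^{3} - 42840}{-18986 + \left(12 - 184\right)} = \frac{\left(-9\right)^{3} - 42840}{-18986 - 172} = \frac{-729 - 42840}{-19158} = \left(-43569\right) \left(- \frac{1}{19158}\right) = \frac{141}{62}$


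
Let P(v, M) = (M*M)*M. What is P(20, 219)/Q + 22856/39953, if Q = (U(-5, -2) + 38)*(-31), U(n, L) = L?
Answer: -46624354459/4954172 ≈ -9411.1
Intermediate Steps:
P(v, M) = M³ (P(v, M) = M²*M = M³)
Q = -1116 (Q = (-2 + 38)*(-31) = 36*(-31) = -1116)
P(20, 219)/Q + 22856/39953 = 219³/(-1116) + 22856/39953 = 10503459*(-1/1116) + 22856*(1/39953) = -1167051/124 + 22856/39953 = -46624354459/4954172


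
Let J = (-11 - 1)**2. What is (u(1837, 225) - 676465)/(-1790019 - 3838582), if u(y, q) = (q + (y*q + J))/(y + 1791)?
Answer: 1226900663/10210282214 ≈ 0.12016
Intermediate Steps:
J = 144 (J = (-12)**2 = 144)
u(y, q) = (144 + q + q*y)/(1791 + y) (u(y, q) = (q + (y*q + 144))/(y + 1791) = (q + (q*y + 144))/(1791 + y) = (q + (144 + q*y))/(1791 + y) = (144 + q + q*y)/(1791 + y))
(u(1837, 225) - 676465)/(-1790019 - 3838582) = ((144 + 225 + 225*1837)/(1791 + 1837) - 676465)/(-1790019 - 3838582) = ((144 + 225 + 413325)/3628 - 676465)/(-5628601) = ((1/3628)*413694 - 676465)*(-1/5628601) = (206847/1814 - 676465)*(-1/5628601) = -1226900663/1814*(-1/5628601) = 1226900663/10210282214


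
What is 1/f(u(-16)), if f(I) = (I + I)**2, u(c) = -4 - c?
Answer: 1/576 ≈ 0.0017361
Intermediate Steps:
f(I) = 4*I**2 (f(I) = (2*I)**2 = 4*I**2)
1/f(u(-16)) = 1/(4*(-4 - 1*(-16))**2) = 1/(4*(-4 + 16)**2) = 1/(4*12**2) = 1/(4*144) = 1/576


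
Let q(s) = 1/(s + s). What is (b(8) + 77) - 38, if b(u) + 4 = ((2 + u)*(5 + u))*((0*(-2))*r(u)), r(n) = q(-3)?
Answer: 35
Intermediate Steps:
q(s) = 1/(2*s)
r(n) = -⅙ (r(n) = (½)/(-3) = (½)*(-⅓) = -⅙)
b(u) = -4 (b(u) = -4 + ((2 + u)*(5 + u))*((0*(-2))*(-⅙)) = -4 + ((2 + u)*(5 + u))*(0*(-⅙)) = -4 + ((2 + u)*(5 + u))*0 = -4 + 0 = -4)
(b(8) + 77) - 38 = (-4 + 77) - 38 = 73 - 38 = 35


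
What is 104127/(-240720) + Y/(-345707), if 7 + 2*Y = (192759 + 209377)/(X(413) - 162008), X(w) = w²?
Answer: -14676914780089/33925444798640 ≈ -0.43262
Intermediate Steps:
Y = 48887/2446 (Y = -7/2 + ((192759 + 209377)/(413² - 162008))/2 = -7/2 + (402136/(170569 - 162008))/2 = -7/2 + (402136/8561)/2 = -7/2 + (402136*(1/8561))/2 = -7/2 + (½)*(57448/1223) = -7/2 + 28724/1223 = 48887/2446 ≈ 19.987)
104127/(-240720) + Y/(-345707) = 104127/(-240720) + (48887/2446)/(-345707) = 104127*(-1/240720) + (48887/2446)*(-1/345707) = -34709/80240 - 48887/845599322 = -14676914780089/33925444798640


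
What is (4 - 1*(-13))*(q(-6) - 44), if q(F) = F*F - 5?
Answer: -221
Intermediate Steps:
q(F) = -5 + F² (q(F) = F² - 5 = -5 + F²)
(4 - 1*(-13))*(q(-6) - 44) = (4 - 1*(-13))*((-5 + (-6)²) - 44) = (4 + 13)*((-5 + 36) - 44) = 17*(31 - 44) = 17*(-13) = -221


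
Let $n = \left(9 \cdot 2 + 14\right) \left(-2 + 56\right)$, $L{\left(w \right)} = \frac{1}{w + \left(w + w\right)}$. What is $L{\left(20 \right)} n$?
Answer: $\frac{144}{5} \approx 28.8$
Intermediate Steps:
$L{\left(w \right)} = \frac{1}{3 w}$ ($L{\left(w \right)} = \frac{1}{w + 2 w} = \frac{1}{3 w}$)
$n = 1728$ ($n = \left(18 + 14\right) 54 = 32 \cdot 54 = 1728$)
$L{\left(20 \right)} n = \frac{1}{3 \cdot 20} \cdot 1728 = \frac{1}{3} \cdot \frac{1}{20} \cdot 1728 = \frac{1}{60} \cdot 1728 = \frac{144}{5}$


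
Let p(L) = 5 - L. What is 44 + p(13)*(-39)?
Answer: 356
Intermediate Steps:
44 + p(13)*(-39) = 44 + (5 - 1*13)*(-39) = 44 + (5 - 13)*(-39) = 44 - 8*(-39) = 44 + 312 = 356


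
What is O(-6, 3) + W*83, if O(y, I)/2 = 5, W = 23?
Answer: 1919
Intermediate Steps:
O(y, I) = 10 (O(y, I) = 2*5 = 10)
O(-6, 3) + W*83 = 10 + 23*83 = 10 + 1909 = 1919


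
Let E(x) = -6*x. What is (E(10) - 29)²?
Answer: 7921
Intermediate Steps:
(E(10) - 29)² = (-6*10 - 29)² = (-60 - 29)² = (-89)² = 7921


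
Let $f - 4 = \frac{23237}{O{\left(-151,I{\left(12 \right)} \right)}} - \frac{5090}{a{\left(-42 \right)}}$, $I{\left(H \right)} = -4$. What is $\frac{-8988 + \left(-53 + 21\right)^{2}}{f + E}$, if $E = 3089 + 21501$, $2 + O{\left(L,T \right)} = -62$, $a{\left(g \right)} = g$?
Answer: $- \frac{10703616}{32729239} \approx -0.32704$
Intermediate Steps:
$O{\left(L,T \right)} = -64$ ($O{\left(L,T \right)} = -2 - 62 = -64$)
$f = - \frac{319721}{1344}$ ($f = 4 + \left(\frac{23237}{-64} - \frac{5090}{-42}\right) = 4 + \left(23237 \left(- \frac{1}{64}\right) - - \frac{2545}{21}\right) = 4 + \left(- \frac{23237}{64} + \frac{2545}{21}\right) = 4 - \frac{325097}{1344} = - \frac{319721}{1344} \approx -237.89$)
$E = 24590$
$\frac{-8988 + \left(-53 + 21\right)^{2}}{f + E} = \frac{-8988 + \left(-53 + 21\right)^{2}}{- \frac{319721}{1344} + 24590} = \frac{-8988 + \left(-32\right)^{2}}{\frac{32729239}{1344}} = \left(-8988 + 1024\right) \frac{1344}{32729239} = \left(-7964\right) \frac{1344}{32729239} = - \frac{10703616}{32729239}$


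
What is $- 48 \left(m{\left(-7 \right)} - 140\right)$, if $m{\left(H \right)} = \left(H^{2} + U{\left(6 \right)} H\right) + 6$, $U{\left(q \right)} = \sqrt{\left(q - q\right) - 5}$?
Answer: $4080 + 336 i \sqrt{5} \approx 4080.0 + 751.32 i$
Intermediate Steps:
$U{\left(q \right)} = i \sqrt{5}$ ($U{\left(q \right)} = \sqrt{0 - 5} = \sqrt{-5} = i \sqrt{5}$)
$m{\left(H \right)} = 6 + H^{2} + i H \sqrt{5}$ ($m{\left(H \right)} = \left(H^{2} + i \sqrt{5} H\right) + 6 = \left(H^{2} + i H \sqrt{5}\right) + 6 = 6 + H^{2} + i H \sqrt{5}$)
$- 48 \left(m{\left(-7 \right)} - 140\right) = - 48 \left(\left(6 + \left(-7\right)^{2} + i \left(-7\right) \sqrt{5}\right) - 140\right) = - 48 \left(\left(6 + 49 - 7 i \sqrt{5}\right) - 140\right) = - 48 \left(\left(55 - 7 i \sqrt{5}\right) - 140\right) = - 48 \left(-85 - 7 i \sqrt{5}\right) = 4080 + 336 i \sqrt{5}$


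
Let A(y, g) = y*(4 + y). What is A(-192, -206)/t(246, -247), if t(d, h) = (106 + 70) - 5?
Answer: 12032/57 ≈ 211.09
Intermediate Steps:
t(d, h) = 171 (t(d, h) = 176 - 5 = 171)
A(-192, -206)/t(246, -247) = -192*(4 - 192)/171 = -192*(-188)*(1/171) = 36096*(1/171) = 12032/57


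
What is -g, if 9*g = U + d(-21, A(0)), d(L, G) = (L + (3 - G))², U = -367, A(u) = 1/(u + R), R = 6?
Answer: 1331/324 ≈ 4.1080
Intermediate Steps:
A(u) = 1/(6 + u) (A(u) = 1/(u + 6) = 1/(6 + u))
d(L, G) = (3 + L - G)²
g = -1331/324 (g = (-367 + (3 - 21 - 1/(6 + 0))²)/9 = (-367 + (3 - 21 - 1/6)²)/9 = (-367 + (3 - 21 - 1*⅙)²)/9 = (-367 + (3 - 21 - ⅙)²)/9 = (-367 + (-109/6)²)/9 = (-367 + 11881/36)/9 = (⅑)*(-1331/36) = -1331/324 ≈ -4.1080)
-g = -1*(-1331/324) = 1331/324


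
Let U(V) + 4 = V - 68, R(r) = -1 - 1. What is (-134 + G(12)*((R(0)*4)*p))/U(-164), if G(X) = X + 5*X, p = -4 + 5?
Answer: 355/118 ≈ 3.0085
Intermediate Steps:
R(r) = -2
p = 1
U(V) = -72 + V (U(V) = -4 + (V - 68) = -4 + (-68 + V) = -72 + V)
G(X) = 6*X
(-134 + G(12)*((R(0)*4)*p))/U(-164) = (-134 + (6*12)*(-2*4*1))/(-72 - 164) = (-134 + 72*(-8*1))/(-236) = (-134 + 72*(-8))*(-1/236) = (-134 - 576)*(-1/236) = -710*(-1/236) = 355/118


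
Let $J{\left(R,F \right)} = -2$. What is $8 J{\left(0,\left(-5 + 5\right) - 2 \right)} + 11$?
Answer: $-5$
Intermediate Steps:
$8 J{\left(0,\left(-5 + 5\right) - 2 \right)} + 11 = 8 \left(-2\right) + 11 = -16 + 11 = -5$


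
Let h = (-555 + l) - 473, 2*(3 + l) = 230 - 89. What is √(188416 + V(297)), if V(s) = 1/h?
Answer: √695300444414/1921 ≈ 434.07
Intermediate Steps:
l = 135/2 (l = -3 + (230 - 89)/2 = -3 + (½)*141 = -3 + 141/2 = 135/2 ≈ 67.500)
h = -1921/2 (h = (-555 + 135/2) - 473 = -975/2 - 473 = -1921/2 ≈ -960.50)
V(s) = -2/1921 (V(s) = 1/(-1921/2) = -2/1921)
√(188416 + V(297)) = √(188416 - 2/1921) = √(361947134/1921) = √695300444414/1921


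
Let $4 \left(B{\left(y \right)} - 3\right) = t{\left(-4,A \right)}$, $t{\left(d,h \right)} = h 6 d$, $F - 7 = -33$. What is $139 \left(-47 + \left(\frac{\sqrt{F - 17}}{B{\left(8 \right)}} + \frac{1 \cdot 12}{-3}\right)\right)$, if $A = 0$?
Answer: $-7089 + \frac{139 i \sqrt{43}}{3} \approx -7089.0 + 303.83 i$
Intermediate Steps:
$F = -26$ ($F = 7 - 33 = -26$)
$t{\left(d,h \right)} = 6 d h$ ($t{\left(d,h \right)} = 6 h d = 6 d h$)
$B{\left(y \right)} = 3$ ($B{\left(y \right)} = 3 + \frac{6 \left(-4\right) 0}{4} = 3 + \frac{1}{4} \cdot 0 = 3 + 0 = 3$)
$139 \left(-47 + \left(\frac{\sqrt{F - 17}}{B{\left(8 \right)}} + \frac{1 \cdot 12}{-3}\right)\right) = 139 \left(-47 + \left(\frac{\sqrt{-26 - 17}}{3} + \frac{1 \cdot 12}{-3}\right)\right) = 139 \left(-47 + \left(\sqrt{-43} \cdot \frac{1}{3} + 12 \left(- \frac{1}{3}\right)\right)\right) = 139 \left(-47 - \left(4 - i \sqrt{43} \cdot \frac{1}{3}\right)\right) = 139 \left(-47 - \left(4 - \frac{i \sqrt{43}}{3}\right)\right) = 139 \left(-51 + \frac{i \sqrt{43}}{3}\right) = -7089 + \frac{139 i \sqrt{43}}{3}$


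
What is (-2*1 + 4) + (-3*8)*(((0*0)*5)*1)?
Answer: 2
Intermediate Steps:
(-2*1 + 4) + (-3*8)*(((0*0)*5)*1) = (-2 + 4) - 24*0*5 = 2 - 0 = 2 - 24*0 = 2 + 0 = 2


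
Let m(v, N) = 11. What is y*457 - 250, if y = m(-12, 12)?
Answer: 4777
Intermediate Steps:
y = 11
y*457 - 250 = 11*457 - 250 = 5027 - 250 = 4777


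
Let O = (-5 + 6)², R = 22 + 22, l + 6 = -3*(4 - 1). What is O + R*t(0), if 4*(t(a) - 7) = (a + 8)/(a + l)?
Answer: 4547/15 ≈ 303.13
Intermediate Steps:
l = -15 (l = -6 - 3*(4 - 1) = -6 - 3*3 = -6 - 9 = -15)
R = 44
t(a) = 7 + (8 + a)/(4*(-15 + a)) (t(a) = 7 + ((a + 8)/(a - 15))/4 = 7 + ((8 + a)/(-15 + a))/4 = 7 + (8 + a)/(4*(-15 + a)))
O = 1 (O = 1² = 1)
O + R*t(0) = 1 + 44*((-412 + 29*0)/(4*(-15 + 0))) = 1 + 44*((¼)*(-412 + 0)/(-15)) = 1 + 44*((¼)*(-1/15)*(-412)) = 1 + 44*(103/15) = 1 + 4532/15 = 4547/15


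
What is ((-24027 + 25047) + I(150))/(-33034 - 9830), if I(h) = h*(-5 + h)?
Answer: -3795/7144 ≈ -0.53121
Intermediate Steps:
((-24027 + 25047) + I(150))/(-33034 - 9830) = ((-24027 + 25047) + 150*(-5 + 150))/(-33034 - 9830) = (1020 + 150*145)/(-42864) = (1020 + 21750)*(-1/42864) = 22770*(-1/42864) = -3795/7144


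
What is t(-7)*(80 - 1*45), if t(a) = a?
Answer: -245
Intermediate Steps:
t(-7)*(80 - 1*45) = -7*(80 - 1*45) = -7*(80 - 45) = -7*35 = -245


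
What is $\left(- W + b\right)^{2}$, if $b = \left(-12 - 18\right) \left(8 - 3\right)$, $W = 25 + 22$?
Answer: $38809$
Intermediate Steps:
$W = 47$
$b = -150$ ($b = \left(-30\right) 5 = -150$)
$\left(- W + b\right)^{2} = \left(\left(-1\right) 47 - 150\right)^{2} = \left(-47 - 150\right)^{2} = \left(-197\right)^{2} = 38809$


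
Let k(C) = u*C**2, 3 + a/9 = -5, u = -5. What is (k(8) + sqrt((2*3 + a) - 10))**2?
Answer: 102324 - 1280*I*sqrt(19) ≈ 1.0232e+5 - 5579.4*I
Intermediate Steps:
a = -72 (a = -27 + 9*(-5) = -27 - 45 = -72)
k(C) = -5*C**2
(k(8) + sqrt((2*3 + a) - 10))**2 = (-5*8**2 + sqrt((2*3 - 72) - 10))**2 = (-5*64 + sqrt((6 - 72) - 10))**2 = (-320 + sqrt(-66 - 10))**2 = (-320 + sqrt(-76))**2 = (-320 + 2*I*sqrt(19))**2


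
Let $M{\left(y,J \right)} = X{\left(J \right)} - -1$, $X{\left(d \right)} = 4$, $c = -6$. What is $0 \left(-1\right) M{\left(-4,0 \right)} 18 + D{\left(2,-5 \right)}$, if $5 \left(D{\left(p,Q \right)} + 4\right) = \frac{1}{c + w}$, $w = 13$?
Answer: $- \frac{139}{35} \approx -3.9714$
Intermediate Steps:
$M{\left(y,J \right)} = 5$ ($M{\left(y,J \right)} = 4 - -1 = 4 + 1 = 5$)
$D{\left(p,Q \right)} = - \frac{139}{35}$ ($D{\left(p,Q \right)} = -4 + \frac{1}{5 \left(-6 + 13\right)} = -4 + \frac{1}{5 \cdot 7} = -4 + \frac{1}{5} \cdot \frac{1}{7} = -4 + \frac{1}{35} = - \frac{139}{35}$)
$0 \left(-1\right) M{\left(-4,0 \right)} 18 + D{\left(2,-5 \right)} = 0 \left(-1\right) 5 \cdot 18 - \frac{139}{35} = 0 \cdot 5 \cdot 18 - \frac{139}{35} = 0 \cdot 18 - \frac{139}{35} = 0 - \frac{139}{35} = - \frac{139}{35}$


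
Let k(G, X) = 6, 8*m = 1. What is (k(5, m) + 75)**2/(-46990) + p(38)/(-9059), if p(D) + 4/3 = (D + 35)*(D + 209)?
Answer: -2719950407/1277047230 ≈ -2.1299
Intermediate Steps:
m = 1/8 (m = (1/8)*1 = 1/8 ≈ 0.12500)
p(D) = -4/3 + (35 + D)*(209 + D) (p(D) = -4/3 + (D + 35)*(D + 209) = -4/3 + (35 + D)*(209 + D))
(k(5, m) + 75)**2/(-46990) + p(38)/(-9059) = (6 + 75)**2/(-46990) + (21941/3 + 38**2 + 244*38)/(-9059) = 81**2*(-1/46990) + (21941/3 + 1444 + 9272)*(-1/9059) = 6561*(-1/46990) + (54089/3)*(-1/9059) = -6561/46990 - 54089/27177 = -2719950407/1277047230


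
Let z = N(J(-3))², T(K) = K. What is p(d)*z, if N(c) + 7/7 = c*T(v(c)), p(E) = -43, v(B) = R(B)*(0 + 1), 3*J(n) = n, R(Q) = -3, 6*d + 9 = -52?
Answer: -172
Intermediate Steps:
d = -61/6 (d = -3/2 + (⅙)*(-52) = -3/2 - 26/3 = -61/6 ≈ -10.167)
J(n) = n/3
v(B) = -3 (v(B) = -3*(0 + 1) = -3*1 = -3)
N(c) = -1 - 3*c (N(c) = -1 + c*(-3) = -1 - 3*c)
z = 4 (z = (-1 - (-3))² = (-1 - 3*(-1))² = (-1 + 3)² = 2² = 4)
p(d)*z = -43*4 = -172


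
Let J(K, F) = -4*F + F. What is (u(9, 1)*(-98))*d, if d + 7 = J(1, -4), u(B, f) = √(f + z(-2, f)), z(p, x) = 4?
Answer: -490*√5 ≈ -1095.7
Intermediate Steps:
u(B, f) = √(4 + f) (u(B, f) = √(f + 4) = √(4 + f))
J(K, F) = -3*F
d = 5 (d = -7 - 3*(-4) = -7 + 12 = 5)
(u(9, 1)*(-98))*d = (√(4 + 1)*(-98))*5 = (√5*(-98))*5 = -98*√5*5 = -490*√5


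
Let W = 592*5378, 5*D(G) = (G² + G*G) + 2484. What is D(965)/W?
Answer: 932467/7959440 ≈ 0.11715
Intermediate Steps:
D(G) = 2484/5 + 2*G²/5 (D(G) = ((G² + G*G) + 2484)/5 = ((G² + G²) + 2484)/5 = (2*G² + 2484)/5 = (2484 + 2*G²)/5 = 2484/5 + 2*G²/5)
W = 3183776
D(965)/W = (2484/5 + (⅖)*965²)/3183776 = (2484/5 + (⅖)*931225)*(1/3183776) = (2484/5 + 372490)*(1/3183776) = (1864934/5)*(1/3183776) = 932467/7959440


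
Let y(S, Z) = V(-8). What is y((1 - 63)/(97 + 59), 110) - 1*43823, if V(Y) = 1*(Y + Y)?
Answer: -43839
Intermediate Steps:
V(Y) = 2*Y (V(Y) = 1*(2*Y) = 2*Y)
y(S, Z) = -16 (y(S, Z) = 2*(-8) = -16)
y((1 - 63)/(97 + 59), 110) - 1*43823 = -16 - 1*43823 = -16 - 43823 = -43839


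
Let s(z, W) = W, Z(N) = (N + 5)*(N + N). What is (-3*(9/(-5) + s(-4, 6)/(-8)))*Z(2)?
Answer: 1071/5 ≈ 214.20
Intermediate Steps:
Z(N) = 2*N*(5 + N) (Z(N) = (5 + N)*(2*N) = 2*N*(5 + N))
(-3*(9/(-5) + s(-4, 6)/(-8)))*Z(2) = (-3*(9/(-5) + 6/(-8)))*(2*2*(5 + 2)) = (-3*(9*(-⅕) + 6*(-⅛)))*(2*2*7) = -3*(-9/5 - ¾)*28 = -3*(-51/20)*28 = (153/20)*28 = 1071/5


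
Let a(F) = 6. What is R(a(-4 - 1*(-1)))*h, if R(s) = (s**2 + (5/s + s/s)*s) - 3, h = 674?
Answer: 29656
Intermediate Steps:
R(s) = -3 + s**2 + s*(1 + 5/s) (R(s) = (s**2 + (5/s + 1)*s) - 3 = (s**2 + (1 + 5/s)*s) - 3 = (s**2 + s*(1 + 5/s)) - 3 = -3 + s**2 + s*(1 + 5/s))
R(a(-4 - 1*(-1)))*h = (2 + 6 + 6**2)*674 = (2 + 6 + 36)*674 = 44*674 = 29656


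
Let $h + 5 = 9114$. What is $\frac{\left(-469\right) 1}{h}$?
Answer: $- \frac{469}{9109} \approx -0.051488$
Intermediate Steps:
$h = 9109$ ($h = -5 + 9114 = 9109$)
$\frac{\left(-469\right) 1}{h} = \frac{\left(-469\right) 1}{9109} = \left(-469\right) \frac{1}{9109} = - \frac{469}{9109}$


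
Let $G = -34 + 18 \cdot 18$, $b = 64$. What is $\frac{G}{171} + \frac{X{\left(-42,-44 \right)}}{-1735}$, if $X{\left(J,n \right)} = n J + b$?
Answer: $\frac{176198}{296685} \approx 0.59389$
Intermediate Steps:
$X{\left(J,n \right)} = 64 + J n$ ($X{\left(J,n \right)} = n J + 64 = J n + 64 = 64 + J n$)
$G = 290$ ($G = -34 + 324 = 290$)
$\frac{G}{171} + \frac{X{\left(-42,-44 \right)}}{-1735} = \frac{290}{171} + \frac{64 - -1848}{-1735} = 290 \cdot \frac{1}{171} + \left(64 + 1848\right) \left(- \frac{1}{1735}\right) = \frac{290}{171} + 1912 \left(- \frac{1}{1735}\right) = \frac{290}{171} - \frac{1912}{1735} = \frac{176198}{296685}$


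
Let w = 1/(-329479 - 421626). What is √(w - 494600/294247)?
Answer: 7*I*√1675605301305413965305/221010392935 ≈ 1.2965*I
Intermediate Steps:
w = -1/751105 (w = 1/(-751105) = -1/751105 ≈ -1.3314e-6)
√(w - 494600/294247) = √(-1/751105 - 494600/294247) = √(-371496827247/221010392935) = 7*I*√1675605301305413965305/221010392935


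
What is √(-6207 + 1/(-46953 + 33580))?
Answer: 2*I*√277510518269/13373 ≈ 78.785*I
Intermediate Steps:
√(-6207 + 1/(-46953 + 33580)) = √(-6207 + 1/(-13373)) = √(-6207 - 1/13373) = √(-83006212/13373) = 2*I*√277510518269/13373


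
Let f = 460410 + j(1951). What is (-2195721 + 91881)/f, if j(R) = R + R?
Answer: -262980/58039 ≈ -4.5311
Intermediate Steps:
j(R) = 2*R
f = 464312 (f = 460410 + 2*1951 = 460410 + 3902 = 464312)
(-2195721 + 91881)/f = (-2195721 + 91881)/464312 = -2103840*1/464312 = -262980/58039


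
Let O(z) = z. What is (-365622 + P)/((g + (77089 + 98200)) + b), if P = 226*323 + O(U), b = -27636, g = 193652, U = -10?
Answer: -292634/341305 ≈ -0.85740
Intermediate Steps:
P = 72988 (P = 226*323 - 10 = 72998 - 10 = 72988)
(-365622 + P)/((g + (77089 + 98200)) + b) = (-365622 + 72988)/((193652 + (77089 + 98200)) - 27636) = -292634/((193652 + 175289) - 27636) = -292634/(368941 - 27636) = -292634/341305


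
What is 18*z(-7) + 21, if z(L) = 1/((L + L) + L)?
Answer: 141/7 ≈ 20.143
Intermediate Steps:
z(L) = 1/(3*L) (z(L) = 1/(2*L + L) = 1/(3*L))
18*z(-7) + 21 = 18*((1/3)/(-7)) + 21 = 18*((1/3)*(-1/7)) + 21 = 18*(-1/21) + 21 = -6/7 + 21 = 141/7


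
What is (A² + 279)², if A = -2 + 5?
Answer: 82944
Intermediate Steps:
A = 3
(A² + 279)² = (3² + 279)² = (9 + 279)² = 288² = 82944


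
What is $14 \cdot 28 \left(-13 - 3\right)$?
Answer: $-6272$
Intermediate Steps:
$14 \cdot 28 \left(-13 - 3\right) = 392 \left(-16\right) = -6272$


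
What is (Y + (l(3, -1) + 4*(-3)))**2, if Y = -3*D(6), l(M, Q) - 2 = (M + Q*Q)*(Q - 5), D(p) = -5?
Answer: 361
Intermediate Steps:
l(M, Q) = 2 + (-5 + Q)*(M + Q**2) (l(M, Q) = 2 + (M + Q*Q)*(Q - 5) = 2 + (M + Q**2)*(-5 + Q) = 2 + (-5 + Q)*(M + Q**2))
Y = 15 (Y = -3*(-5) = 15)
(Y + (l(3, -1) + 4*(-3)))**2 = (15 + ((2 + (-1)**3 - 5*3 - 5*(-1)**2 + 3*(-1)) + 4*(-3)))**2 = (15 + ((2 - 1 - 15 - 5*1 - 3) - 12))**2 = (15 + ((2 - 1 - 15 - 5 - 3) - 12))**2 = (15 + (-22 - 12))**2 = (15 - 34)**2 = (-19)**2 = 361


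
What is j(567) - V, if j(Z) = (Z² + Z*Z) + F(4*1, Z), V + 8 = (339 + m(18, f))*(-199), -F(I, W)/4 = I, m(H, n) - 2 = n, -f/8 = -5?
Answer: 718789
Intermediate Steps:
f = 40 (f = -8*(-5) = 40)
m(H, n) = 2 + n
F(I, W) = -4*I
V = -75827 (V = -8 + (339 + (2 + 40))*(-199) = -8 + (339 + 42)*(-199) = -8 + 381*(-199) = -8 - 75819 = -75827)
j(Z) = -16 + 2*Z² (j(Z) = (Z² + Z*Z) - 16 = (Z² + Z²) - 4*4 = 2*Z² - 16 = -16 + 2*Z²)
j(567) - V = (-16 + 2*567²) - 1*(-75827) = (-16 + 2*321489) + 75827 = (-16 + 642978) + 75827 = 642962 + 75827 = 718789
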